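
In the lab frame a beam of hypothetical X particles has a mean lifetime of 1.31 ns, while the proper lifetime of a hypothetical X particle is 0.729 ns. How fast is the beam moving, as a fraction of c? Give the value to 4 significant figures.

γ = Δt/τ₀ = 1.31/0.729 = 1.79698
β = √(1 − 1/γ²) = √(1 − 1/1.79698²) = 0.8309

β ≈ 0.8309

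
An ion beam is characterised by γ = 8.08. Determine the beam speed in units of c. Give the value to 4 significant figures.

β ≈ 0.9923

β = √(1 − 1/γ²) = √(1 − 1/8.08²) = √(0.984683) = 0.9923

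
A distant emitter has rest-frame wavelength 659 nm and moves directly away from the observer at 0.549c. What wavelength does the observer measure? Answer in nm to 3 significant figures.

λ_obs ≈ 1220 nm

Relativistic Doppler: λ_obs = λ_src √((1+β)/(1−β))
= 659 × √(1.5490/0.45100) = 659 × 1.8533 = 1220 nm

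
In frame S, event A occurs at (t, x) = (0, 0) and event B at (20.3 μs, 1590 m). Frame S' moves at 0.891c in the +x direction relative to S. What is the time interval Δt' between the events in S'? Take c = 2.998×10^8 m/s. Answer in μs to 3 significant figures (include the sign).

Δt' ≈ 34.3 μs

γ = 1/√(1 − 0.891²) = 2.2026
Δt' = γ(Δt − vΔx/c²) = 2.2026 × (20.3 μs − 0.891×1590 m / (2.998×10^8 m/s))
= 2.2026 × (15.575 μs) = 34.3 μs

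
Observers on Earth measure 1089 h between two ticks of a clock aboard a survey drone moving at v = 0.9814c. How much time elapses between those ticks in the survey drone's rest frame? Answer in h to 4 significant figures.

τ₀ ≈ 209.1 h

γ = 1/√(1 − 0.9814²) = 5.20904
Proper time: τ₀ = Δt/γ = 1089/5.20904 = 209.1 h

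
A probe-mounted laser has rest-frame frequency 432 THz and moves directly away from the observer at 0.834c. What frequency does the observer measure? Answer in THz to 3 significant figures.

Relativistic Doppler: f_obs = f_src √((1−β)/(1+β))
= 432 × √(0.16600/1.8340) = 432 × 0.30085 = 130 THz

f_obs ≈ 130 THz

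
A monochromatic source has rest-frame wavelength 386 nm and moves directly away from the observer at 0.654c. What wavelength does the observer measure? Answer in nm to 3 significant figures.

λ_obs ≈ 844 nm

Relativistic Doppler: λ_obs = λ_src √((1+β)/(1−β))
= 386 × √(1.6540/0.34600) = 386 × 2.1864 = 844 nm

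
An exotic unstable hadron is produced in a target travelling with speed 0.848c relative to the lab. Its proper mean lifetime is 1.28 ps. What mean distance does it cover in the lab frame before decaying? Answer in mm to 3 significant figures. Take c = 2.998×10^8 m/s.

d ≈ 0.614 mm

γ = 1/√(1 − 0.848²) = 1.8868
Dilated lifetime: Δt = γτ₀ = 1.8868 × 1.28 ps = 2.4151 ps
d = vΔt = 0.848c × 2.4151 ps = 2.5423×10^8 m/s × 2.4151×10^-12 s = 0.614 mm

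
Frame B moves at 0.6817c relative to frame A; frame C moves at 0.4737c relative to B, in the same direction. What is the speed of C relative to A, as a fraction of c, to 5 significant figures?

u ≈ 0.87337c

Compose boost 2: (0.4737 + 0.6817)/(1 + 0.4737×0.6817) = 1.1554/1.322921 = 0.87337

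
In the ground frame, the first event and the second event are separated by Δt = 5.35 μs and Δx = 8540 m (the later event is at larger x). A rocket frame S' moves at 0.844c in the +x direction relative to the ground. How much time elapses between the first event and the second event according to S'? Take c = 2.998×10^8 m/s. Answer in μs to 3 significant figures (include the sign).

Δt' ≈ -34.9 μs

γ = 1/√(1 − 0.844²) = 1.8645
Δt' = γ(Δt − vΔx/c²) = 1.8645 × (5.35 μs − 0.844×8540 m / (2.998×10^8 m/s))
= 1.8645 × (-18.692 μs) = -34.9 μs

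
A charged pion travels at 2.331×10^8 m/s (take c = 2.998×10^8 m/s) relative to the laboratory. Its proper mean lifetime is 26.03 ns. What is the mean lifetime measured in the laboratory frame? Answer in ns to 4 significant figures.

β = v/c = 2.331×10^8 / 2.998×10^8 = 0.777518
γ = 1/√(1 − 0.777518²) = 1.59018
Time dilation: Δt = γτ₀ = 1.59018 × 26.03 ns = 41.39 ns

Δt ≈ 41.39 ns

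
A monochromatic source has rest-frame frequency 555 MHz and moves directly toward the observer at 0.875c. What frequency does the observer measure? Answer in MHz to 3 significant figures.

Relativistic Doppler: f_obs = f_src √((1+β)/(1−β))
= 555 × √(1.8750/0.12500) = 555 × 3.8730 = 2150 MHz

f_obs ≈ 2150 MHz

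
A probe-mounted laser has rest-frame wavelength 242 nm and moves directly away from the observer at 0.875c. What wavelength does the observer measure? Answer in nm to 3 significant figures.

λ_obs ≈ 937 nm

Relativistic Doppler: λ_obs = λ_src √((1+β)/(1−β))
= 242 × √(1.8750/0.12500) = 242 × 3.8730 = 937 nm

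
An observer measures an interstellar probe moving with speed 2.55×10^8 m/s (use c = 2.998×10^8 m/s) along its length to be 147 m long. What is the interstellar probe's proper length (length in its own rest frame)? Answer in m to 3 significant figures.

β = v/c = 2.55×10^8 / 2.998×10^8 = 0.85057
γ = 1/√(1 − 0.85057²) = 1.9016
L₀ = γL = 1.9016 × 147 = 280 m

L₀ ≈ 280 m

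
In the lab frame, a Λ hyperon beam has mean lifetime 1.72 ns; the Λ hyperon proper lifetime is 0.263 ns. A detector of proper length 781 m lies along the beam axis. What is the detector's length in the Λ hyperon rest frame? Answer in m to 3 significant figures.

Time dilation ⇒ γ = Δt/τ₀ = 1.72/0.263 = 6.5399
Length contraction: L = L₀/γ = 781/6.5399 = 119 m

L ≈ 119 m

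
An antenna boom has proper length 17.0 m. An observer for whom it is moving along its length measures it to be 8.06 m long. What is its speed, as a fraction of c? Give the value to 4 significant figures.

β ≈ 0.8805

γ = L₀/L = 17.0/8.06 = 2.10918
β = √(1 − 1/γ²) = 0.8805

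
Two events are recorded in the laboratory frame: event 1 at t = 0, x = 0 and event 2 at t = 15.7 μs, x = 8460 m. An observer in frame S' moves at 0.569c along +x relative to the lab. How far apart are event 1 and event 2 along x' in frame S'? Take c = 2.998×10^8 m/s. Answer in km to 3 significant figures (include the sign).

γ = 1/√(1 − 0.569²) = 1.2160
Δx' = γ(Δx − vΔt) = 1.2160 × (8460 m − 0.569×(2.998×10^8 m/s)×15.7×10^-6 s)
= 1.2160 × (5781.8 m) = 7.03 km

Δx' ≈ 7.03 km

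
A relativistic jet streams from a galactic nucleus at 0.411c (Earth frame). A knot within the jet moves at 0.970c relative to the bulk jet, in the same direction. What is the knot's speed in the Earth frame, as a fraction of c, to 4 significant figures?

Relativistic velocity addition: u = (u' + v)/(1 + u'v/c²)
= (0.970 + 0.411)/(1 + 0.970×0.411) = 1.381/1.39867 = 0.9874

u ≈ 0.9874c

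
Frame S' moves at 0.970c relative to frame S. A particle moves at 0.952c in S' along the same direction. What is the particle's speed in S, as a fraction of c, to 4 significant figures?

u ≈ 0.9993c

Relativistic velocity addition: u = (u' + v)/(1 + u'v/c²)
= (0.952 + 0.970)/(1 + 0.952×0.970) = 1.922/1.92344 = 0.9993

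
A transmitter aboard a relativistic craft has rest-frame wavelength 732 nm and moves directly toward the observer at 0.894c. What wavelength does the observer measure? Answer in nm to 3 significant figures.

λ_obs ≈ 173 nm

Relativistic Doppler: λ_obs = λ_src √((1−β)/(1+β))
= 732 × √(0.10600/1.8940) = 732 × 0.23657 = 173 nm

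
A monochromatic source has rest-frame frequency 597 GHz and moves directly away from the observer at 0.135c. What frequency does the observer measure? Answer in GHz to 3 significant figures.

Relativistic Doppler: f_obs = f_src √((1−β)/(1+β))
= 597 × √(0.86500/1.1350) = 597 × 0.87299 = 521 GHz

f_obs ≈ 521 GHz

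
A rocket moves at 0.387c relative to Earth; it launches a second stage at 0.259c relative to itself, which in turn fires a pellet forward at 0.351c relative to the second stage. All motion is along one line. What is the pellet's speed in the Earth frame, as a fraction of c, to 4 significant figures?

Compose boost 2: (0.259 + 0.387)/(1 + 0.259×0.387) = 0.6460/1.10023 = 0.587148
Compose boost 3: (0.351 + 0.587148)/(1 + 0.351×0.587148) = 0.938148/1.20609 = 0.7778

u ≈ 0.7778c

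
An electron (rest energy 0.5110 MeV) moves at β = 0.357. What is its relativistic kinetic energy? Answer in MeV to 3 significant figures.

K ≈ 0.0360 MeV

γ = 1/√(1 − 0.357²) = 1.0705
K = (γ − 1)m₀c² = (1.0705 − 1) × 0.5110 MeV = 0.070544 × 0.5110 MeV = 0.0360 MeV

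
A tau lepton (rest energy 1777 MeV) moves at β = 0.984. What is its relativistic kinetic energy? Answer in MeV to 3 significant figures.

γ = 1/√(1 − 0.984²) = 5.6127
K = (γ − 1)m₀c² = (5.6127 − 1) × 1777 MeV = 4.6127 × 1777 MeV = 8200 MeV

K ≈ 8200 MeV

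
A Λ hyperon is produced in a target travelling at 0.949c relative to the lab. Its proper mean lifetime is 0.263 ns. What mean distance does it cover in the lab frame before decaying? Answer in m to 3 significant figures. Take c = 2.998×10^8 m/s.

d ≈ 0.237 m

γ = 1/√(1 − 0.949²) = 3.1718
Dilated lifetime: Δt = γτ₀ = 3.1718 × 0.263 ns = 0.83419 ns
d = vΔt = 0.949c × 0.83419 ns = 2.8451×10^8 m/s × 8.3419×10^-10 s = 0.237 m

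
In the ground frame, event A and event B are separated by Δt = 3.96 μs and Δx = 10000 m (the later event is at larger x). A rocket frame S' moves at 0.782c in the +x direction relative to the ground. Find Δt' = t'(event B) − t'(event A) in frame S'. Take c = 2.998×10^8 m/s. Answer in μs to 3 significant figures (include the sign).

Δt' ≈ -35.5 μs

γ = 1/√(1 − 0.782²) = 1.6044
Δt' = γ(Δt − vΔx/c²) = 1.6044 × (3.96 μs − 0.782×10000 m / (2.998×10^8 m/s))
= 1.6044 × (-22.124 μs) = -35.5 μs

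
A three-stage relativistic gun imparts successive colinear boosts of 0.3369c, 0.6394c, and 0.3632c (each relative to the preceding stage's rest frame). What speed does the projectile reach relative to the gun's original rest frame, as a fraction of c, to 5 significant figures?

u ≈ 0.90301c

Compose boost 2: (0.6394 + 0.3369)/(1 + 0.6394×0.3369) = 0.97630/1.215414 = 0.8032655
Compose boost 3: (0.3632 + 0.8032655)/(1 + 0.3632×0.8032655) = 1.166465/1.291746 = 0.90301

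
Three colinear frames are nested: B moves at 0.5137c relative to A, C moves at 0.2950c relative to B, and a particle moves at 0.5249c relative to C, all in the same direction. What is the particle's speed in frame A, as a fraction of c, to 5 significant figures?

u ≈ 0.89665c

Compose boost 2: (0.2950 + 0.5137)/(1 + 0.2950×0.5137) = 0.80870/1.151541 = 0.7022760
Compose boost 3: (0.5249 + 0.7022760)/(1 + 0.5249×0.7022760) = 1.227176/1.368625 = 0.89665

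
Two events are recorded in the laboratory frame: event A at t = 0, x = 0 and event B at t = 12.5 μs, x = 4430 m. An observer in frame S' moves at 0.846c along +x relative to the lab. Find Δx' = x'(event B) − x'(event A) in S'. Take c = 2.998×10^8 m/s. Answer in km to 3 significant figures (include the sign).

Δx' ≈ 2.36 km

γ = 1/√(1 − 0.846²) = 1.8755
Δx' = γ(Δx − vΔt) = 1.8755 × (4430 m − 0.846×(2.998×10^8 m/s)×12.5×10^-6 s)
= 1.8755 × (1259.6 m) = 2.36 km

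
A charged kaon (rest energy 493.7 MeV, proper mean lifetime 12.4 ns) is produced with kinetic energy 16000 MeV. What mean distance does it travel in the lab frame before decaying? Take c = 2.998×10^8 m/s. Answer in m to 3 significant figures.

γ = 1 + K/(m₀c²) = 1 + 16000/493.7 = 33.408
β = √(1 − 1/γ²) = 0.99955
Dilated lifetime: γτ₀ = 33.408 × 12.4 ns = 414.26 ns
d = βc·γτ₀ = 0.99955 × (2.998×10^8 m/s) × 4.1426×10^-7 s = 124 m

d ≈ 124 m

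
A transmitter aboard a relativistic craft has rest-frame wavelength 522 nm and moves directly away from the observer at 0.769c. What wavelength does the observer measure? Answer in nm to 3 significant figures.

Relativistic Doppler: λ_obs = λ_src √((1+β)/(1−β))
= 522 × √(1.7690/0.23100) = 522 × 2.7673 = 1440 nm

λ_obs ≈ 1440 nm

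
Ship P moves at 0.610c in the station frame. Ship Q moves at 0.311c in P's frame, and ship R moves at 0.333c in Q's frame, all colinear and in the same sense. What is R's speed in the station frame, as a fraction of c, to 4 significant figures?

u ≈ 0.8802c

Compose boost 2: (0.311 + 0.610)/(1 + 0.311×0.610) = 0.9210/1.18971 = 0.774138
Compose boost 3: (0.333 + 0.774138)/(1 + 0.333×0.774138) = 1.10714/1.25779 = 0.8802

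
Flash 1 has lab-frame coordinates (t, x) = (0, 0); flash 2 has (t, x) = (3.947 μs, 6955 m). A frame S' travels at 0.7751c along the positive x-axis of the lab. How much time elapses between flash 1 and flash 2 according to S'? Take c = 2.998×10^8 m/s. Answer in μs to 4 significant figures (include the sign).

γ = 1/√(1 − 0.7751²) = 1.58268
Δt' = γ(Δt − vΔx/c²) = 1.58268 × (3.947 μs − 0.7751×6955 m / (2.998×10^8 m/s))
= 1.58268 × (-14.0344 μs) = -22.21 μs

Δt' ≈ -22.21 μs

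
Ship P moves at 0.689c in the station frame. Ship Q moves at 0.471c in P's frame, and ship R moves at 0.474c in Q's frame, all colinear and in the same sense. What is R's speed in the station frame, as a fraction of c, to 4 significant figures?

u ≈ 0.9538c

Compose boost 2: (0.471 + 0.689)/(1 + 0.471×0.689) = 1.160/1.32452 = 0.875790
Compose boost 3: (0.474 + 0.875790)/(1 + 0.474×0.875790) = 1.34979/1.41512 = 0.9538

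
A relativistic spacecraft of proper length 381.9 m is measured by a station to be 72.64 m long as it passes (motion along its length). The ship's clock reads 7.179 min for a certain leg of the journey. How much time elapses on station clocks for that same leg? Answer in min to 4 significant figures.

Δt ≈ 37.74 min

Length contraction ⇒ γ = L₀/L = 381.9/72.64 = 5.25743
Time dilation: Δt = γτ₀ = 5.25743 × 7.179 min = 37.74 min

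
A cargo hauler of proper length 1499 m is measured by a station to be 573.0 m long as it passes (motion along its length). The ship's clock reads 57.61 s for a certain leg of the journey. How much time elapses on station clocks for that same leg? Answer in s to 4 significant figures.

Length contraction ⇒ γ = L₀/L = 1499/573.0 = 2.61606
Time dilation: Δt = γτ₀ = 2.61606 × 57.61 s = 150.7 s

Δt ≈ 150.7 s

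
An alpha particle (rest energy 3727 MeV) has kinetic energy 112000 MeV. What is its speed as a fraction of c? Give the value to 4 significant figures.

γ = 1 + K/(m₀c²) = 1 + 112000/3727 = 31.0510
β = √(1 − 1/γ²) = 0.9995

β ≈ 0.9995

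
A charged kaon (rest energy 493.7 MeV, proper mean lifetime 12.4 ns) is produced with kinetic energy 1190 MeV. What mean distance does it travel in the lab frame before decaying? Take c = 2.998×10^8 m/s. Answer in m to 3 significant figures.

d ≈ 12.1 m

γ = 1 + K/(m₀c²) = 1 + 1190/493.7 = 3.4104
β = √(1 − 1/γ²) = 0.95604
Dilated lifetime: γτ₀ = 3.4104 × 12.4 ns = 42.289 ns
d = βc·γτ₀ = 0.95604 × (2.998×10^8 m/s) × 4.2289×10^-8 s = 12.1 m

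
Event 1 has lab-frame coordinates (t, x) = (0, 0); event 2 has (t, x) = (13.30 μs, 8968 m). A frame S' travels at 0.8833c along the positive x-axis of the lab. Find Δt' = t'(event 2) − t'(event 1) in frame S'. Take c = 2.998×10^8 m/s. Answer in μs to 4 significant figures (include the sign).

Δt' ≈ -27.99 μs

γ = 1/√(1 − 0.8833²) = 2.13307
Δt' = γ(Δt − vΔx/c²) = 2.13307 × (13.30 μs − 0.8833×8968 m / (2.998×10^8 m/s))
= 2.13307 × (-13.1224 μs) = -27.99 μs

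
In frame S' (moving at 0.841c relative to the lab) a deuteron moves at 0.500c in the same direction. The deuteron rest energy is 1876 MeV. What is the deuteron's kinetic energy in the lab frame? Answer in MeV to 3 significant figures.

u_lab = (0.500 + 0.841)/(1 + 0.500×0.841) = 0.944034
γ = 1/√(1 − 0.944034²) = 3.0317
K = (γ − 1)m₀c² = (3.0317 − 1) × 1876 = 2.0317 × 1876 = 3810 MeV

K ≈ 3810 MeV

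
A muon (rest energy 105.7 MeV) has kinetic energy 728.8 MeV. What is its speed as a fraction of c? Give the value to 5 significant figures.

γ = 1 + K/(m₀c²) = 1 + 728.8/105.7 = 7.894986
β = √(1 − 1/γ²) = 0.99195

β ≈ 0.99195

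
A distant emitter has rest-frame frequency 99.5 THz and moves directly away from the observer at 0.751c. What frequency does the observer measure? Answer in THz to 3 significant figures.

f_obs ≈ 37.5 THz

Relativistic Doppler: f_obs = f_src √((1−β)/(1+β))
= 99.5 × √(0.24900/1.7510) = 99.5 × 0.37710 = 37.5 THz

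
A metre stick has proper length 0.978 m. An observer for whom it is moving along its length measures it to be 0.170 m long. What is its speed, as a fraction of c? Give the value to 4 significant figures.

β ≈ 0.9848

γ = L₀/L = 0.978/0.170 = 5.75294
β = √(1 − 1/γ²) = 0.9848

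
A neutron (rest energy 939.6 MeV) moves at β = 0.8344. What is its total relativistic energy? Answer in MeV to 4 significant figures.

E ≈ 1705 MeV

γ = 1/√(1 − 0.8344²) = 1.81436
E = γm₀c² = 1.81436 × 939.6 MeV = 1705 MeV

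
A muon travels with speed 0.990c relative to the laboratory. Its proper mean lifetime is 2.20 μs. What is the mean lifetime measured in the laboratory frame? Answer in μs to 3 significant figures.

γ = 1/√(1 − 0.990²) = 7.0888
Time dilation: Δt = γτ₀ = 7.0888 × 2.20 μs = 15.6 μs

Δt ≈ 15.6 μs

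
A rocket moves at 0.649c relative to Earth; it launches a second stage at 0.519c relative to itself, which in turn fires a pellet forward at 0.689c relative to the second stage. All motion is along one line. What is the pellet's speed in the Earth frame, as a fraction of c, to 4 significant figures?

u ≈ 0.9755c

Compose boost 2: (0.519 + 0.649)/(1 + 0.519×0.649) = 1.168/1.33683 = 0.873708
Compose boost 3: (0.689 + 0.873708)/(1 + 0.689×0.873708) = 1.56271/1.60198 = 0.9755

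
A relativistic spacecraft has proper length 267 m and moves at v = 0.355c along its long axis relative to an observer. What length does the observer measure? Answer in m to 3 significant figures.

γ = 1/√(1 − 0.355²) = 1.0697
Length contraction: L = L₀/γ = 267/1.0697 = 250 m

L ≈ 250 m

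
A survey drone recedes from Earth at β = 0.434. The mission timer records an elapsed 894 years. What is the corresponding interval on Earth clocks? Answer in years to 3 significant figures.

γ = 1/√(1 − 0.434²) = 1.1100
Time dilation: Δt = γτ₀ = 1.1100 × 894 years = 992 years

Δt ≈ 992 years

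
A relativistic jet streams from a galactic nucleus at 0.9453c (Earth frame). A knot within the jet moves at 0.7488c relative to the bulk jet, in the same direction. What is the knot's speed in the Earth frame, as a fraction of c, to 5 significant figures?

Relativistic velocity addition: u = (u' + v)/(1 + u'v/c²)
= (0.7488 + 0.9453)/(1 + 0.7488×0.9453) = 1.6941/1.707841 = 0.99195

u ≈ 0.99195c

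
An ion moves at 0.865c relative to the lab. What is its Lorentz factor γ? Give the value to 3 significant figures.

γ ≈ 1.99

γ = 1/√(1 − β²) = 1/√(1 − 0.865²) = 1/√(0.25177) = 1.99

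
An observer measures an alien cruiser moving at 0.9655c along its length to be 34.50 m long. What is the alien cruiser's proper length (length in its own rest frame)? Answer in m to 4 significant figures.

L₀ ≈ 132.5 m

γ = 1/√(1 − 0.9655²) = 3.84020
L₀ = γL = 3.84020 × 34.50 = 132.5 m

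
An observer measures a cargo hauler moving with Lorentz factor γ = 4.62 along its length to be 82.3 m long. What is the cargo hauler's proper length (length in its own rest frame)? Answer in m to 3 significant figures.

γ = 4.62 (given)
L₀ = γL = 4.62 × 82.3 = 380 m

L₀ ≈ 380 m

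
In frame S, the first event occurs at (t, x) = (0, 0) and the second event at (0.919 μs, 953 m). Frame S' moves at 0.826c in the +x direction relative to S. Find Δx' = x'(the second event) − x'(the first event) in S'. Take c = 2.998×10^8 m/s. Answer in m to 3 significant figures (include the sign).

Δx' ≈ 1290 m

γ = 1/√(1 − 0.826²) = 1.7741
Δx' = γ(Δx − vΔt) = 1.7741 × (953 m − 0.826×(2.998×10^8 m/s)×0.919×10^-6 s)
= 1.7741 × (725.42 m) = 1290 m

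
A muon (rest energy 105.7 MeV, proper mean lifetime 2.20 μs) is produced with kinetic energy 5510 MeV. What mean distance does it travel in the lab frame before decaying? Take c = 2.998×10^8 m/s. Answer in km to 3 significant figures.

γ = 1 + K/(m₀c²) = 1 + 5510/105.7 = 53.129
β = √(1 − 1/γ²) = 0.99982
Dilated lifetime: γτ₀ = 53.129 × 2.20 μs = 116.88 μs
d = βc·γτ₀ = 0.99982 × (2.998×10^8 m/s) × 0.00011688 s = 35.0 km

d ≈ 35.0 km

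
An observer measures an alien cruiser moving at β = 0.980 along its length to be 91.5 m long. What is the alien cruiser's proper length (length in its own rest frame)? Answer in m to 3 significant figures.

γ = 1/√(1 − 0.980²) = 5.0252
L₀ = γL = 5.0252 × 91.5 = 460 m

L₀ ≈ 460 m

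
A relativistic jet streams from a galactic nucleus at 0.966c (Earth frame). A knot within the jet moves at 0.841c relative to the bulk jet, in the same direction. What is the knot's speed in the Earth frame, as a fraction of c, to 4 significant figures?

u ≈ 0.9970c

Relativistic velocity addition: u = (u' + v)/(1 + u'v/c²)
= (0.841 + 0.966)/(1 + 0.841×0.966) = 1.807/1.81241 = 0.9970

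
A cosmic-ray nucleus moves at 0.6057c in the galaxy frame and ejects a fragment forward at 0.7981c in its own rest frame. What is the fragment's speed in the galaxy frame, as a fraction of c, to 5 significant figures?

Compose boost 2: (0.7981 + 0.6057)/(1 + 0.7981×0.6057) = 1.4038/1.483409 = 0.94633

u ≈ 0.94633c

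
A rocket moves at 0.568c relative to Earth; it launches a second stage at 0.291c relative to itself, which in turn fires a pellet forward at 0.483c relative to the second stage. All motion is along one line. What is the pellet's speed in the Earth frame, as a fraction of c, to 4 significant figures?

Compose boost 2: (0.291 + 0.568)/(1 + 0.291×0.568) = 0.8590/1.16529 = 0.737157
Compose boost 3: (0.483 + 0.737157)/(1 + 0.483×0.737157) = 1.22016/1.35605 = 0.8998

u ≈ 0.8998c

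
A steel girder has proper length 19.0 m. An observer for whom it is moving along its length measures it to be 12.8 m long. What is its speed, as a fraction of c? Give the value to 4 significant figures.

γ = L₀/L = 19.0/12.8 = 1.48438
β = √(1 − 1/γ²) = 0.7390

β ≈ 0.7390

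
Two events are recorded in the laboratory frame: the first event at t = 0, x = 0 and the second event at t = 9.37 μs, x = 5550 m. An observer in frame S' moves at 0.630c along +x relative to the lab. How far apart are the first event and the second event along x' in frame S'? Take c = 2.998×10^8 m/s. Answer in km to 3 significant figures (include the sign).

γ = 1/√(1 − 0.630²) = 1.2877
Δx' = γ(Δx − vΔt) = 1.2877 × (5550 m − 0.630×(2.998×10^8 m/s)×9.37×10^-6 s)
= 1.2877 × (3780.3 m) = 4.87 km

Δx' ≈ 4.87 km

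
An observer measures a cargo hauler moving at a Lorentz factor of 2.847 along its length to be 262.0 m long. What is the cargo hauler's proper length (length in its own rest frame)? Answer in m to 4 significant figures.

γ = 2.847 (given)
L₀ = γL = 2.847 × 262.0 = 745.9 m

L₀ ≈ 745.9 m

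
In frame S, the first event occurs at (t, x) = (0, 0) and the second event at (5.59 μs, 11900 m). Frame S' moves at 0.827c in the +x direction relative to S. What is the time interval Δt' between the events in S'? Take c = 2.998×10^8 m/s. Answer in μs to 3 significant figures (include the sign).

Δt' ≈ -48.4 μs

γ = 1/√(1 − 0.827²) = 1.7787
Δt' = γ(Δt − vΔx/c²) = 1.7787 × (5.59 μs − 0.827×11900 m / (2.998×10^8 m/s))
= 1.7787 × (-27.236 μs) = -48.4 μs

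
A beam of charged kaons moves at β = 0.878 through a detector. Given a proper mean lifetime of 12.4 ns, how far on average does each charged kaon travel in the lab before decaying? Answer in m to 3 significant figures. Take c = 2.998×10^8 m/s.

γ = 1/√(1 − 0.878²) = 2.0892
Dilated lifetime: Δt = γτ₀ = 2.0892 × 12.4 ns = 25.906 ns
d = vΔt = 0.878c × 25.906 ns = 2.6322×10^8 m/s × 2.5906×10^-8 s = 6.82 m

d ≈ 6.82 m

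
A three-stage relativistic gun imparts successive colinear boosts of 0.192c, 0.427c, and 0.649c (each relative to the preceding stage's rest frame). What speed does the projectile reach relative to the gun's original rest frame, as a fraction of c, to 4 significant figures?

Compose boost 2: (0.427 + 0.192)/(1 + 0.427×0.192) = 0.6190/1.08198 = 0.572097
Compose boost 3: (0.649 + 0.572097)/(1 + 0.649×0.572097) = 1.22110/1.37129 = 0.8905

u ≈ 0.8905c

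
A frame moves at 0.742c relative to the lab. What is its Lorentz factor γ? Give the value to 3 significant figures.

γ = 1/√(1 − β²) = 1/√(1 − 0.742²) = 1/√(0.44944) = 1.49

γ ≈ 1.49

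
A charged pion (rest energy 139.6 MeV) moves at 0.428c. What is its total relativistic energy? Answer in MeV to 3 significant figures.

E ≈ 154 MeV

γ = 1/√(1 − 0.428²) = 1.1065
E = γm₀c² = 1.1065 × 139.6 MeV = 154 MeV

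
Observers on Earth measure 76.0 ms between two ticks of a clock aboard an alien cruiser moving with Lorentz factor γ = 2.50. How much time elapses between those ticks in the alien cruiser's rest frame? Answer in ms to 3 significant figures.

γ = 2.50 (given)
Proper time: τ₀ = Δt/γ = 76.0/2.50 = 30.4 ms

τ₀ ≈ 30.4 ms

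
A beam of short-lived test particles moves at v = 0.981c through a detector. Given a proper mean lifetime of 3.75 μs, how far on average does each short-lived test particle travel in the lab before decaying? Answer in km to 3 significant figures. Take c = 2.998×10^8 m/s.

γ = 1/√(1 − 0.981²) = 5.1544
Dilated lifetime: Δt = γτ₀ = 5.1544 × 3.75 μs = 19.329 μs
d = vΔt = 0.981c × 19.329 μs = 2.9410×10^8 m/s × 1.9329×10^-5 s = 5.68 km

d ≈ 5.68 km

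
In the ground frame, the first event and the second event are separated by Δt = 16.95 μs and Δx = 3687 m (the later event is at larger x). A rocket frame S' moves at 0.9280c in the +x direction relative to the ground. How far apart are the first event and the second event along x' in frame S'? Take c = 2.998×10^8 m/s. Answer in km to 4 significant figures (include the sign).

γ = 1/√(1 − 0.9280²) = 2.68399
Δx' = γ(Δx − vΔt) = 2.68399 × (3687 m − 0.9280×(2.998×10^8 m/s)×16.95×10^-6 s)
= 2.68399 × (-1028.73 m) = -2.761 km

Δx' ≈ -2.761 km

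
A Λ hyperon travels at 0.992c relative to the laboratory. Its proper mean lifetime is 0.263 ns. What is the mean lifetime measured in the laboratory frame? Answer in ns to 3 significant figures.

Δt ≈ 2.08 ns

γ = 1/√(1 − 0.992²) = 7.9216
Time dilation: Δt = γτ₀ = 7.9216 × 0.263 ns = 2.08 ns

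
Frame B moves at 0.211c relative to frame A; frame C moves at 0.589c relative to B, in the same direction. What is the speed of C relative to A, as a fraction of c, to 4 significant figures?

Compose boost 2: (0.589 + 0.211)/(1 + 0.589×0.211) = 0.8000/1.12428 = 0.7116

u ≈ 0.7116c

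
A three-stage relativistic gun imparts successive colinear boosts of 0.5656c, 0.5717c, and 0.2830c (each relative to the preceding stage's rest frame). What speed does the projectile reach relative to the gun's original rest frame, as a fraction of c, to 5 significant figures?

u ≈ 0.91892c

Compose boost 2: (0.5717 + 0.5656)/(1 + 0.5717×0.5656) = 1.1373/1.323354 = 0.8594075
Compose boost 3: (0.2830 + 0.8594075)/(1 + 0.2830×0.8594075) = 1.142408/1.243212 = 0.91892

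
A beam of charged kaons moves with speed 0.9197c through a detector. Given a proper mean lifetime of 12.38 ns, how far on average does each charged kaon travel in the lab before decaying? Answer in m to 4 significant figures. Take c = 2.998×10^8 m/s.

γ = 1/√(1 − 0.9197²) = 2.54698
Dilated lifetime: Δt = γτ₀ = 2.54698 × 12.38 ns = 31.5316 ns
d = vΔt = 0.9197c × 31.5316 ns = 2.75726×10^8 m/s × 3.15316×10^-8 s = 8.694 m

d ≈ 8.694 m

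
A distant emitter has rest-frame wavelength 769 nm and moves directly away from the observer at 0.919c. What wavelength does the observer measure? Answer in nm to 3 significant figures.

Relativistic Doppler: λ_obs = λ_src √((1+β)/(1−β))
= 769 × √(1.9190/0.081000) = 769 × 4.8674 = 3740 nm

λ_obs ≈ 3740 nm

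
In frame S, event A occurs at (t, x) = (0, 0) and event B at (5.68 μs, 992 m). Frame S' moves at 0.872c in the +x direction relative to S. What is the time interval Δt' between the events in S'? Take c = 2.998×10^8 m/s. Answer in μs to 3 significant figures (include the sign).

γ = 1/√(1 − 0.872²) = 2.0429
Δt' = γ(Δt − vΔx/c²) = 2.0429 × (5.68 μs − 0.872×992 m / (2.998×10^8 m/s))
= 2.0429 × (2.7947 μs) = 5.71 μs

Δt' ≈ 5.71 μs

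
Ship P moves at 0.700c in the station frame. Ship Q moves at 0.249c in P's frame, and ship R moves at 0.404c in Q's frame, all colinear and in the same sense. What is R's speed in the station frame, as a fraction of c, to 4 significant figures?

Compose boost 2: (0.249 + 0.700)/(1 + 0.249×0.700) = 0.9490/1.17430 = 0.808141
Compose boost 3: (0.404 + 0.808141)/(1 + 0.404×0.808141) = 1.21214/1.32649 = 0.9138

u ≈ 0.9138c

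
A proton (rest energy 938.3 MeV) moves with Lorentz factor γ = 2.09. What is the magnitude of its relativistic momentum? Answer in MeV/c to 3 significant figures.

β = √(1 − 1/γ²) = √(1 − 1/2.09²) = 0.87810
p = γβm₀c = 2.09 × 0.87810 × 938.3 MeV/c = 1720 MeV/c

p ≈ 1720 MeV/c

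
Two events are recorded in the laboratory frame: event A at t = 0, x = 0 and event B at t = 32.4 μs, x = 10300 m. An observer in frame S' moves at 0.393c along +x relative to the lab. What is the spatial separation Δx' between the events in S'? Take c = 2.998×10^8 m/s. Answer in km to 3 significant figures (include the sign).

γ = 1/√(1 − 0.393²) = 1.0875
Δx' = γ(Δx − vΔt) = 1.0875 × (10300 m − 0.393×(2.998×10^8 m/s)×32.4×10^-6 s)
= 1.0875 × (6482.6 m) = 7.05 km

Δx' ≈ 7.05 km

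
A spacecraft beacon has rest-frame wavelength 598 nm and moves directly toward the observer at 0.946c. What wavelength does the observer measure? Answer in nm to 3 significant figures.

Relativistic Doppler: λ_obs = λ_src √((1−β)/(1+β))
= 598 × √(0.054000/1.9460) = 598 × 0.16658 = 99.6 nm

λ_obs ≈ 99.6 nm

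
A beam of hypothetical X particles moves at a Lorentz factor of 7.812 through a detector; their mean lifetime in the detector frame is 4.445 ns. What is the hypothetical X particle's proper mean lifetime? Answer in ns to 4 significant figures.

γ = 7.812 (given)
Proper time: τ₀ = Δt/γ = 4.445/7.812 = 0.5690 ns

τ₀ ≈ 0.5690 ns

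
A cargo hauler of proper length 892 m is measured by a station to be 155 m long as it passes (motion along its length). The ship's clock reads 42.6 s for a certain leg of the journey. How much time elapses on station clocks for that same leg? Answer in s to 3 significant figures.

Length contraction ⇒ γ = L₀/L = 892/155 = 5.7548
Time dilation: Δt = γτ₀ = 5.7548 × 42.6 s = 245 s

Δt ≈ 245 s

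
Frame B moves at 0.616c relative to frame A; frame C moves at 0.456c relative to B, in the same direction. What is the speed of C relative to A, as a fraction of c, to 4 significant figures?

u ≈ 0.8369c

Compose boost 2: (0.456 + 0.616)/(1 + 0.456×0.616) = 1.072/1.28090 = 0.8369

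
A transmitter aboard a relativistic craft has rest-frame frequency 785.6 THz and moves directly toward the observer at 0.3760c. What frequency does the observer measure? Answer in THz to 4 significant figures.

f_obs ≈ 1167 THz

Relativistic Doppler: f_obs = f_src √((1+β)/(1−β))
= 785.6 × √(1.37600/0.624000) = 785.6 × 1.48497 = 1167 THz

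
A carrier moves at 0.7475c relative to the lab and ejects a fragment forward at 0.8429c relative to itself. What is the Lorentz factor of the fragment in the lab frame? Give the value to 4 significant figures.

γ ≈ 4.561

u_lab = (0.8429 + 0.7475)/(1 + 0.8429×0.7475) = 1.5904/1.630068 = 0.9756650
γ = 1/√(1 − 0.9756650²) = 4.561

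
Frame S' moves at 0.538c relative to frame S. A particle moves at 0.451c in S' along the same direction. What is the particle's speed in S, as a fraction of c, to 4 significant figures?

u ≈ 0.7959c

Relativistic velocity addition: u = (u' + v)/(1 + u'v/c²)
= (0.451 + 0.538)/(1 + 0.451×0.538) = 0.9890/1.24264 = 0.7959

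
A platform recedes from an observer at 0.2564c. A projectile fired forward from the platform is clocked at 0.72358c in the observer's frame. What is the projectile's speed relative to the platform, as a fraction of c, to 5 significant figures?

u' ≈ 0.57360c

Inverse velocity addition: u' = (u − v)/(1 − uv/c²)
= (0.72358 − 0.2564)/(1 − 0.72358×0.2564) = 0.46718/0.8144741 = 0.57360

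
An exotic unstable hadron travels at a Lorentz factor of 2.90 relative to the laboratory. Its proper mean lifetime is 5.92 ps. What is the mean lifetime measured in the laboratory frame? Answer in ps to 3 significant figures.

γ = 2.90 (given)
Time dilation: Δt = γτ₀ = 2.90 × 5.92 ps = 17.2 ps

Δt ≈ 17.2 ps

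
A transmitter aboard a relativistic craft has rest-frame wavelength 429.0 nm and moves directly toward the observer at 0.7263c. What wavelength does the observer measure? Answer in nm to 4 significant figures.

λ_obs ≈ 170.8 nm

Relativistic Doppler: λ_obs = λ_src √((1−β)/(1+β))
= 429.0 × √(0.273700/1.72630) = 429.0 × 0.398180 = 170.8 nm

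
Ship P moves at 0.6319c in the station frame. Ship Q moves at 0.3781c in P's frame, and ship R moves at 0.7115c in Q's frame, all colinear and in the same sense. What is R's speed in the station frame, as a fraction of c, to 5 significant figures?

Compose boost 2: (0.3781 + 0.6319)/(1 + 0.3781×0.6319) = 1.0100/1.238921 = 0.8152253
Compose boost 3: (0.7115 + 0.8152253)/(1 + 0.7115×0.8152253) = 1.526725/1.580033 = 0.96626

u ≈ 0.96626c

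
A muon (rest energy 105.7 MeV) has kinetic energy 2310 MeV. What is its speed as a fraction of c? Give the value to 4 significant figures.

β ≈ 0.9990

γ = 1 + K/(m₀c²) = 1 + 2310/105.7 = 22.8543
β = √(1 − 1/γ²) = 0.9990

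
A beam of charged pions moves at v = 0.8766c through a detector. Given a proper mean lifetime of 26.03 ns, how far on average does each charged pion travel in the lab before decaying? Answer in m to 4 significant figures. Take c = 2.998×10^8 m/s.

γ = 1/√(1 − 0.8766²) = 2.07805
Dilated lifetime: Δt = γτ₀ = 2.07805 × 26.03 ns = 54.0917 ns
d = vΔt = 0.8766c × 54.0917 ns = 2.62805×10^8 m/s × 5.40917×10^-8 s = 14.22 m

d ≈ 14.22 m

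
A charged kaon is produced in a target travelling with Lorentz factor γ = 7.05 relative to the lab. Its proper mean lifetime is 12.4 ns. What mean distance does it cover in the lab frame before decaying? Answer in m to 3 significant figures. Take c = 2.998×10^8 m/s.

d ≈ 25.9 m

β = √(1 − 1/γ²) = √(1 − 1/7.05²) = 0.98989
Dilated lifetime: Δt = γτ₀ = 7.05 × 12.4 ns = 87.420 ns
d = vΔt = 0.98989c × 87.420 ns = 2.9677×10^8 m/s × 8.7420×10^-8 s = 25.9 m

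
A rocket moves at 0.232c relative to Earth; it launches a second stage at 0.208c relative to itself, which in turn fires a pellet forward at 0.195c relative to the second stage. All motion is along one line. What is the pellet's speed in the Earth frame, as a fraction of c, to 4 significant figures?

u ≈ 0.5682c

Compose boost 2: (0.208 + 0.232)/(1 + 0.208×0.232) = 0.4400/1.04826 = 0.419745
Compose boost 3: (0.195 + 0.419745)/(1 + 0.195×0.419745) = 0.614745/1.08185 = 0.5682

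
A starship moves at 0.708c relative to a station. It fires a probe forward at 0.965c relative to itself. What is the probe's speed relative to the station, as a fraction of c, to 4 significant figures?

u ≈ 0.9939c

Relativistic velocity addition: u = (u' + v)/(1 + u'v/c²)
= (0.965 + 0.708)/(1 + 0.965×0.708) = 1.673/1.68322 = 0.9939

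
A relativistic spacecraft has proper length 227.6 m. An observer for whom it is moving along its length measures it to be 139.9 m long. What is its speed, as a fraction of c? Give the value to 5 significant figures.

β ≈ 0.78878

γ = L₀/L = 227.6/139.9 = 1.626876
β = √(1 − 1/γ²) = 0.78878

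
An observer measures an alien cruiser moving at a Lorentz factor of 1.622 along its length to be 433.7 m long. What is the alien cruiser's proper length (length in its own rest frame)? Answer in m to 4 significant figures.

γ = 1.622 (given)
L₀ = γL = 1.622 × 433.7 = 703.5 m

L₀ ≈ 703.5 m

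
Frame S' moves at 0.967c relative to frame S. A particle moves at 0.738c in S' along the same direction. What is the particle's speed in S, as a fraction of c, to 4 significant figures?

u ≈ 0.9950c

Relativistic velocity addition: u = (u' + v)/(1 + u'v/c²)
= (0.738 + 0.967)/(1 + 0.738×0.967) = 1.705/1.71365 = 0.9950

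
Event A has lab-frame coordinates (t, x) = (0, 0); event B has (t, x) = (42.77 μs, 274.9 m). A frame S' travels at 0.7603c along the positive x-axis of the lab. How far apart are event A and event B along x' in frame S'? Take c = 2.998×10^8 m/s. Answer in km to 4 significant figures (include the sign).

γ = 1/√(1 − 0.7603²) = 1.53947
Δx' = γ(Δx − vΔt) = 1.53947 × (274.9 m − 0.7603×(2.998×10^8 m/s)×42.77×10^-6 s)
= 1.53947 × (-9474.01 m) = -14.58 km

Δx' ≈ -14.58 km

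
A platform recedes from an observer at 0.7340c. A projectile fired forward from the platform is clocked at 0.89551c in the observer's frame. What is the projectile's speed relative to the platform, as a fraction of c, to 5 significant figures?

u' ≈ 0.47129c

Inverse velocity addition: u' = (u − v)/(1 − uv/c²)
= (0.89551 − 0.7340)/(1 − 0.89551×0.7340) = 0.16151/0.3426957 = 0.47129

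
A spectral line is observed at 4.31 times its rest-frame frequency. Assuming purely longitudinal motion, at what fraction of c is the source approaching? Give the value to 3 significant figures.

β ≈ 0.898

f_obs/f_src = √((1+β)/(1−β)) = 4.31  ⇒  (1+β)/(1−β) = 18.576
β = |1 − D²|/(1 + D²) = |1 − 18.576|/(1 + 18.576) = 0.898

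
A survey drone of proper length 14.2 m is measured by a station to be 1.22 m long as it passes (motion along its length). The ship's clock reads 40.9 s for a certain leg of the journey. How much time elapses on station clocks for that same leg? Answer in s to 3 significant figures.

Length contraction ⇒ γ = L₀/L = 14.2/1.22 = 11.639
Time dilation: Δt = γτ₀ = 11.639 × 40.9 s = 476 s

Δt ≈ 476 s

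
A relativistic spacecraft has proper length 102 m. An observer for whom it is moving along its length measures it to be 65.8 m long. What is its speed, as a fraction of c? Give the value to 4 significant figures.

γ = L₀/L = 102/65.8 = 1.55015
β = √(1 − 1/γ²) = 0.7641

β ≈ 0.7641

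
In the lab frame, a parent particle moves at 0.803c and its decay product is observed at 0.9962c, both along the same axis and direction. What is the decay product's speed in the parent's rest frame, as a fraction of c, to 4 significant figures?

u' ≈ 0.9658c

Inverse velocity addition: u' = (u − v)/(1 − uv/c²)
= (0.9962 − 0.803)/(1 − 0.9962×0.803) = 0.1932/0.200051 = 0.9658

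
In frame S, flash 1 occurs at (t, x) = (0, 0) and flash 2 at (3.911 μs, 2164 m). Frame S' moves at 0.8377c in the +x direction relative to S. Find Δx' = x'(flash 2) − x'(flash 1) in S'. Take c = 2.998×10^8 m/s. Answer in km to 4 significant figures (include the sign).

Δx' ≈ 2.164 km

γ = 1/√(1 − 0.8377²) = 1.83106
Δx' = γ(Δx − vΔt) = 1.83106 × (2164 m − 0.8377×(2.998×10^8 m/s)×3.911×10^-6 s)
= 1.83106 × (1181.78 m) = 2.164 km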